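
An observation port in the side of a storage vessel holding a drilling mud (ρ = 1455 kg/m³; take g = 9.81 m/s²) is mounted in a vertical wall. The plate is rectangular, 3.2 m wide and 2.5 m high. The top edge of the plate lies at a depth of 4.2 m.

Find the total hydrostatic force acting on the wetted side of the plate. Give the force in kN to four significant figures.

γ = ρg = 1455 × 9.81 / 1000 = 14.27355 kN/m³.
The centroid lies 2.5/2 = 1.25 m below the top edge, so the centroid depth is h_c = 4.2 + 1.25 = 5.45 m.
A = 3.2 × 2.5 = 8 m².
Resultant F = γ·h_c·A = 14.27355 × 5.45 × 8 = 622.327 kN.

F ≈ 622.3 kN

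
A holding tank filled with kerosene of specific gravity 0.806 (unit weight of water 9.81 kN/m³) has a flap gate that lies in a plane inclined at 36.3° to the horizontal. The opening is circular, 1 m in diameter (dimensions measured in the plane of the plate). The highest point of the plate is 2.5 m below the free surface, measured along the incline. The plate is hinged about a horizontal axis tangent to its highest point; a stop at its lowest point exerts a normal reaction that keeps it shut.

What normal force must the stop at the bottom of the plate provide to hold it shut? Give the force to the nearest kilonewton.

γ = 0.806 × 9.81 = 7.90686 kN/m³.
Let θ = 36.3° be the plate's angle to the horizontal; measure y along the incline from where the plane meets the free surface. Vertical depth h = y·sinθ with sinθ = 0.592013.
The centroid is at the centre, 0.5 m below the top of the plate, so y_c = 2.5 + 0.5 = 3 m and h_c = 3 × 0.592013 = 1.77604 m.
A = π(0.5)² = 0.785398 m².
Resultant F = γ·h_c·A = 7.90686 × 1.77604 × 0.785398 = 11.0293 kN.
I_c = πr⁴/4 = π × 0.5⁴/4 = 0.0490874 m⁴.
Centre of pressure: y_p = y_c + I_c/(y_c·A) = 3 + 0.0490874/(3 × 0.785398) = 3 + 0.0208333 = 3.02083 m along the plane.
The resultant acts 0.5 + 0.0208333 = 0.520833 m (along the plate) below the hinge at the top edge, so the moment about the hinge is M = F × 0.520833 = 11.0293 × 0.520833 = 5.74442 kN·m.
A normal force at the bottom, 1 m from the hinge, must supply this moment: P = 5.74442/1 = 5.74442 kN.

P ≈ 6 kN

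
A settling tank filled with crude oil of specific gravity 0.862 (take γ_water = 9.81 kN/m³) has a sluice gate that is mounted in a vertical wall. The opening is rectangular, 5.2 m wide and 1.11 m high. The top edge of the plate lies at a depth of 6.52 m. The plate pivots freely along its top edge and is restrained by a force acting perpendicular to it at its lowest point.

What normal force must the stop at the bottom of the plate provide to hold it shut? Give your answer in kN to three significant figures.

P ≈ 177 kN

γ = 0.862 × 9.81 = 8.45622 kN/m³.
The centroid lies 1.11/2 = 0.555 m below the top edge, so the centroid depth is h_c = 6.52 + 0.555 = 7.075 m.
A = 5.2 × 1.11 = 5.772 m².
Resultant F = γ·h_c·A = 8.45622 × 7.075 × 5.772 = 345.326 kN.
I_c = b·h³/12 = 5.2 × 1.11³/12 = 0.59264 m⁴.
Centre of pressure: y_p = y_c + I_c/(y_c·A) = 7.075 + 0.59264/(7.075 × 5.772) = 7.075 + 0.0145124 = 7.08951 m along the plane.
The resultant acts 0.555 + 0.0145124 = 0.569512 m (along the plate) below the hinge at the top edge, so the moment about the hinge is M = F × 0.569512 = 345.326 × 0.569512 = 196.667 kN·m.
A normal force at the bottom, 1.11 m from the hinge, must supply this moment: P = 196.667/1.11 = 177.177 kN.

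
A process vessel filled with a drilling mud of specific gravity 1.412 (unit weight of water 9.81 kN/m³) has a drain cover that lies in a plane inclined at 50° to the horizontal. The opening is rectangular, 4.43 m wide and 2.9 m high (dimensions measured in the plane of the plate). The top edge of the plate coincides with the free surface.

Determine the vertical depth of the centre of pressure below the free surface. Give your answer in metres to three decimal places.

h_p = 1.481 m

γ = 1.412 × 9.81 = 13.85172 kN/m³.
Let θ = 50° be the plate's angle to the horizontal; measure y along the incline from where the plane meets the free surface. Vertical depth h = y·sinθ with sinθ = 0.766044.
The centroid lies 2.9/2 = 1.45 m below the top edge, so y_c = 1.45 m and h_c = 1.45 × 0.766044 = 1.11076 m.
A = 4.43 × 2.9 = 12.847 m².
Resultant F = γ·h_c·A = 13.85172 × 1.11076 × 12.847 = 197.663 kN.
I_c = b·h³/12 = 4.43 × 2.9³/12 = 9.00361 m⁴.
Centre of pressure: y_p = y_c + I_c/(y_c·A) = 1.45 + 9.00361/(1.45 × 12.847) = 1.45 + 0.483334 = 1.93333 m along the plane.
Vertically, h_p = y_p·sinθ = 1.93333 × 0.766044 = 1.48102 m.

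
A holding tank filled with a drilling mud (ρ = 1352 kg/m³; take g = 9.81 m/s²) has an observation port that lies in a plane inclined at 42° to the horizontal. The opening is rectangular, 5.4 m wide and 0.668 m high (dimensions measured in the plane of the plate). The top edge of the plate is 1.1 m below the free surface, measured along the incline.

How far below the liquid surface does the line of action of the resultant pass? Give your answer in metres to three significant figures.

h_p = 0.977 m

γ = ρg = 1352 × 9.81 / 1000 = 13.26312 kN/m³.
Let θ = 42° be the plate's angle to the horizontal; measure y along the incline from where the plane meets the free surface. Vertical depth h = y·sinθ with sinθ = 0.669131.
The centroid lies 0.668/2 = 0.334 m below the top edge, so y_c = 1.1 + 0.334 = 1.434 m and h_c = 1.434 × 0.669131 = 0.959534 m.
A = 5.4 × 0.668 = 3.6072 m².
Resultant F = γ·h_c·A = 13.26312 × 0.959534 × 3.6072 = 45.9067 kN.
I_c = b·h³/12 = 5.4 × 0.668³/12 = 0.134135 m⁴.
Centre of pressure: y_p = y_c + I_c/(y_c·A) = 1.434 + 0.134135/(1.434 × 3.6072) = 1.434 + 0.0259312 = 1.45993 m along the plane.
Vertically, h_p = y_p·sinθ = 1.45993 × 0.669131 = 0.976884 m.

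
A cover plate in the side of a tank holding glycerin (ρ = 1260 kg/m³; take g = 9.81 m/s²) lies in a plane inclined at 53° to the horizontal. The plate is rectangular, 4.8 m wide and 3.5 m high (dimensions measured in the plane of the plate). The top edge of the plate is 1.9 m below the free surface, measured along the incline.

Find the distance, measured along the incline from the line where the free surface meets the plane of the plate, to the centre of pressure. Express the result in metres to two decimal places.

y_p = 3.93 m

γ = ρg = 1260 × 9.81 / 1000 = 12.3606 kN/m³.
Let θ = 53° be the plate's angle to the horizontal; measure y along the incline from where the plane meets the free surface. Vertical depth h = y·sinθ with sinθ = 0.798636.
The centroid lies 3.5/2 = 1.75 m below the top edge, so y_c = 1.9 + 1.75 = 3.65 m and h_c = 3.65 × 0.798636 = 2.91502 m.
A = 4.8 × 3.5 = 16.8 m².
Resultant F = γ·h_c·A = 12.3606 × 2.91502 × 16.8 = 605.327 kN.
I_c = b·h³/12 = 4.8 × 3.5³/12 = 17.15 m⁴.
Centre of pressure: y_p = y_c + I_c/(y_c·A) = 3.65 + 17.15/(3.65 × 16.8) = 3.65 + 0.27968 = 3.92968 m along the plane.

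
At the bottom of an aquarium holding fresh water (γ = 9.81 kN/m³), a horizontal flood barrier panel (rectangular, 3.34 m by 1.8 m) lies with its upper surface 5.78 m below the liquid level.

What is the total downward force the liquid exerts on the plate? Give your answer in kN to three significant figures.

γ = 9.81 kN/m³.
The plate is horizontal, so pressure is uniform at p = γ·h = 9.81 × 5.78 = 56.7018 kN/m².
A = 3.34 × 1.8 = 6.012 m².
F = p·A = 56.7018 × 6.012 = 340.891 kN.

F ≈ 341 kN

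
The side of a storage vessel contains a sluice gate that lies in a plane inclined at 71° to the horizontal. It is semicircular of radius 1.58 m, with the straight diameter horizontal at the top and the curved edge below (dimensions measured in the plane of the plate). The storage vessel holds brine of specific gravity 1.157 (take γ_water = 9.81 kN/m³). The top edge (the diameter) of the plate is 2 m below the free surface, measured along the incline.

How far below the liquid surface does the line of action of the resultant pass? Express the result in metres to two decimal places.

γ = 1.157 × 9.81 = 11.35017 kN/m³.
Let θ = 71° be the plate's angle to the horizontal; measure y along the incline from where the plane meets the free surface. Vertical depth h = y·sinθ with sinθ = 0.945519.
The centroid of a semicircle lies 4r/(3π) = 0.670573 m from the diameter, here below the top edge, so y_c = 2 + 0.670573 = 2.67057 m and h_c = 2.67057 × 0.945519 = 2.52507 m.
A = πr²/2 = π × 1.58²/2 = 3.92134 m².
Resultant F = γ·h_c·A = 11.35017 × 2.52507 × 3.92134 = 112.386 kN.
I_c = (π/8 − 8/(9π))·r⁴ = 0.109757 × 1.58⁴ = 0.684007 m⁴.
Centre of pressure: y_p = y_c + I_c/(y_c·A) = 2.67057 + 0.684007/(2.67057 × 3.92134) = 2.67057 + 0.0653164 = 2.73589 m along the plane.
Vertically, h_p = y_p·sinθ = 2.73589 × 0.945519 = 2.58684 m.

h_p = 2.59 m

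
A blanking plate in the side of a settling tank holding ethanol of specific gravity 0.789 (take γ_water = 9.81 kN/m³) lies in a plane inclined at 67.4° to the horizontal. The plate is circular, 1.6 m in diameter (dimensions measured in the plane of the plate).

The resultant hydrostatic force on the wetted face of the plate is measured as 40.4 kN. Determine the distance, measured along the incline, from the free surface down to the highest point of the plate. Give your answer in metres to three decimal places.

y_top ≈ 2.012 m

γ = 0.789 × 9.81 = 7.74009 kN/m³.
A = π(0.8)² = 2.01062 m².
From F = γ·h_c·A, the centroid depth is h_c = 40.4/(7.74009 × 2.01062) = 2.596 m.
Let θ = 67.4° be the plate's angle to the horizontal; measure y along the incline from where the plane meets the free surface. Vertical depth h = y·sinθ with sinθ = 0.923210.
Along the incline, y_c = h_c/sinθ = 2.596/0.923210 = 2.81193 m.
The centroid is at the centre, 0.8 m below the top of the plate, so the highest point sits at y_top = 2.81193 − 0.8 = 2.01193 m along the incline.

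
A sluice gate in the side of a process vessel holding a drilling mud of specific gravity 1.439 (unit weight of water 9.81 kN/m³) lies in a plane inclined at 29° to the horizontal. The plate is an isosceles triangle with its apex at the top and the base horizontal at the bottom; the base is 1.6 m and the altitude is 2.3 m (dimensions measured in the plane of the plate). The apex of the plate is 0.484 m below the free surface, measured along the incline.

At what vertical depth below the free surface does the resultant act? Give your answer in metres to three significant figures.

γ = 1.439 × 9.81 = 14.11659 kN/m³.
Let θ = 29° be the plate's angle to the horizontal; measure y along the incline from where the plane meets the free surface. Vertical depth h = y·sinθ with sinθ = 0.484810.
With the apex up, the centroid sits 2h/3 = 2 × 2.3/3 = 1.53333 m below the apex, so y_c = 0.484 + 1.53333 = 2.01733 m and h_c = 2.01733 × 0.484810 = 0.978022 m.
A = ½ × 1.6 × 2.3 = 1.84 m².
Resultant F = γ·h_c·A = 14.11659 × 0.978022 × 1.84 = 25.4037 kN.
I_c = b·h³/36 = 1.6 × 2.3³/36 = 0.540756 m⁴.
Centre of pressure: y_p = y_c + I_c/(y_c·A) = 2.01733 + 0.540756/(2.01733 × 1.84) = 2.01733 + 0.145682 = 2.16301 m along the plane.
Vertically, h_p = y_p·sinθ = 2.16301 × 0.484810 = 1.04865 m.

h_p = 1.05 m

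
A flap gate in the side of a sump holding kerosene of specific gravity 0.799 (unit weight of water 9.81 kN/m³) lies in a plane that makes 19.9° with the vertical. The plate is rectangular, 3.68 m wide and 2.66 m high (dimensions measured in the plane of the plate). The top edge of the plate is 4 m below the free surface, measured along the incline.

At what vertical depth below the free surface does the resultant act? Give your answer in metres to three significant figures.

h_p = 5.12 m

γ = 0.799 × 9.81 = 7.83819 kN/m³.
The plate makes 19.9° with the vertical, i.e. θ = 90° − 19.9° = 70.1° to the horizontal. Measuring y along the incline from the free-surface line, vertical depth h = y·sinθ with sinθ = 0.940288.
The centroid lies 2.66/2 = 1.33 m below the top edge, so y_c = 4 + 1.33 = 5.33 m and h_c = 5.33 × 0.940288 = 5.01174 m.
A = 3.68 × 2.66 = 9.7888 m².
Resultant F = γ·h_c·A = 7.83819 × 5.01174 × 9.7888 = 384.533 kN.
I_c = b·h³/12 = 3.68 × 2.66³/12 = 5.7718 m⁴.
Centre of pressure: y_p = y_c + I_c/(y_c·A) = 5.33 + 5.7718/(5.33 × 9.7888) = 5.33 + 0.110625 = 5.44062 m along the plane.
Vertically, h_p = y_p·sinθ = 5.44062 × 0.940288 = 5.11575 m.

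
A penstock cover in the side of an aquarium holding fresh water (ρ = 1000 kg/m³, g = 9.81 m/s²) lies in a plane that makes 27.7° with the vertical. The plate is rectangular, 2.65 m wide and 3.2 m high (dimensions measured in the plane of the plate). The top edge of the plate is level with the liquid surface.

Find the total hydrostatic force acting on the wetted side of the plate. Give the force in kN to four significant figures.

F ≈ 117.8 kN

γ = ρg = 1000 × 9.81 = 9810 N/m³ = 9.81 kN/m³.
The plate makes 27.7° with the vertical, i.e. θ = 90° − 27.7° = 62.3° to the horizontal. Measuring y along the incline from the free-surface line, vertical depth h = y·sinθ with sinθ = 0.885394.
The centroid lies 3.2/2 = 1.6 m below the top edge, so y_c = 1.6 m and h_c = 1.6 × 0.885394 = 1.41663 m.
A = 2.65 × 3.2 = 8.48 m².
Resultant F = γ·h_c·A = 9.81 × 1.41663 × 8.48 = 117.848 kN.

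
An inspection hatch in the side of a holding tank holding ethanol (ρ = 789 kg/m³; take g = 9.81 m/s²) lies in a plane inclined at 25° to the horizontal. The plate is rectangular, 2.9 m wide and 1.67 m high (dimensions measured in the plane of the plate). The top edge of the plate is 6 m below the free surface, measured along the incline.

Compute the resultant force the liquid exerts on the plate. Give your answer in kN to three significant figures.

F ≈ 108 kN

γ = ρg = 789 × 9.81 / 1000 = 7.74009 kN/m³.
Let θ = 25° be the plate's angle to the horizontal; measure y along the incline from where the plane meets the free surface. Vertical depth h = y·sinθ with sinθ = 0.422618.
The centroid lies 1.67/2 = 0.835 m below the top edge, so y_c = 6 + 0.835 = 6.835 m and h_c = 6.835 × 0.422618 = 2.88859 m.
A = 2.9 × 1.67 = 4.843 m².
Resultant F = γ·h_c·A = 7.74009 × 2.88859 × 4.843 = 108.28 kN.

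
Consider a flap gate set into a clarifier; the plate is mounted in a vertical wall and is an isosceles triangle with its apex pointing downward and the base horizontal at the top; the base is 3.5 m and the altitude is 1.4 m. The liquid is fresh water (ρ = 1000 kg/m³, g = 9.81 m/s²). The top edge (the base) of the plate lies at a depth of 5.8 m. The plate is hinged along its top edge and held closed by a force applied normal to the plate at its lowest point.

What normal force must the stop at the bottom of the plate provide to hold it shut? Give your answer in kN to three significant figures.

γ = ρg = 1000 × 9.81 = 9810 N/m³ = 9.81 kN/m³.
With the apex down, the centroid sits h/3 = 1.4/3 = 0.466667 m below the base (the top edge), so the centroid depth is h_c = 5.8 + 0.466667 = 6.26667 m.
A = ½ × 3.5 × 1.4 = 2.45 m².
Resultant F = γ·h_c·A = 9.81 × 6.26667 × 2.45 = 150.616 kN.
I_c = b·h³/36 = 3.5 × 1.4³/36 = 0.266778 m⁴.
Centre of pressure: y_p = y_c + I_c/(y_c·A) = 6.26667 + 0.266778/(6.26667 × 2.45) = 6.26667 + 0.0173759 = 6.28405 m along the plane.
The resultant acts 0.466667 + 0.0173759 = 0.484043 m (along the plate) below the hinge at the top edge, so the moment about the hinge is M = F × 0.484043 = 150.616 × 0.484043 = 72.9046 kN·m.
A normal force at the bottom, 1.4 m from the hinge, must supply this moment: P = 72.9046/1.4 = 52.0747 kN.

P ≈ 52.1 kN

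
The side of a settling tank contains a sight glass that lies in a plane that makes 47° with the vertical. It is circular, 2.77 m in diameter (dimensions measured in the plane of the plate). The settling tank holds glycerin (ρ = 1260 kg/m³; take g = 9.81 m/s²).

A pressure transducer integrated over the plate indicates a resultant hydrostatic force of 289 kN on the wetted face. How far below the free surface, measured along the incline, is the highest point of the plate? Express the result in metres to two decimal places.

γ = ρg = 1260 × 9.81 / 1000 = 12.3606 kN/m³.
A = π(1.385)² = 6.02628 m².
From F = γ·h_c·A, the centroid depth is h_c = 289/(12.3606 × 6.02628) = 3.8798 m.
The plate makes 47° with the vertical, i.e. θ = 90° − 47° = 43° to the horizontal. Measuring y along the incline from the free-surface line, vertical depth h = y·sinθ with sinθ = 0.681998.
Along the incline, y_c = h_c/sinθ = 3.8798/0.681998 = 5.68887 m.
The centroid is at the centre, 1.385 m below the top of the plate, so the highest point sits at y_top = 5.68887 − 1.385 = 4.30387 m along the incline.

y_top ≈ 4.30 m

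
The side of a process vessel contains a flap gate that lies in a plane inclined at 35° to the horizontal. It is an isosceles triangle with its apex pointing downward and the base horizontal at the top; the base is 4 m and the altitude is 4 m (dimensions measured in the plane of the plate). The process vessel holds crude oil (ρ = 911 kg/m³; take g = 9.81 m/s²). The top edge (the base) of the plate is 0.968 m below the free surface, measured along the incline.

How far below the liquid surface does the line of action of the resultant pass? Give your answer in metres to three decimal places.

γ = ρg = 911 × 9.81 / 1000 = 8.93691 kN/m³.
Let θ = 35° be the plate's angle to the horizontal; measure y along the incline from where the plane meets the free surface. Vertical depth h = y·sinθ with sinθ = 0.573576.
With the apex down, the centroid sits h/3 = 4/3 = 1.33333 m below the base (the top edge), so y_c = 0.968 + 1.33333 = 2.30133 m and h_c = 2.30133 × 0.573576 = 1.31999 m.
A = ½ × 4 × 4 = 8 m².
Resultant F = γ·h_c·A = 8.93691 × 1.31999 × 8 = 94.3731 kN.
I_c = b·h³/36 = 4 × 4³/36 = 7.11111 m⁴.
Centre of pressure: y_p = y_c + I_c/(y_c·A) = 2.30133 + 7.11111/(2.30133 × 8) = 2.30133 + 0.38625 = 2.68758 m along the plane.
Vertically, h_p = y_p·sinθ = 2.68758 × 0.573576 = 1.54153 m.

h_p = 1.542 m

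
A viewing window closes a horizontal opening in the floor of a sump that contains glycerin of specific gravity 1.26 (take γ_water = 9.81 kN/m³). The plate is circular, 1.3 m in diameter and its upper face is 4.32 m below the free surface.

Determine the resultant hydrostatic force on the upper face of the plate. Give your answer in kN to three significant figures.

γ = 1.26 × 9.81 = 12.3606 kN/m³.
The plate is horizontal, so pressure is uniform at p = γ·h = 12.3606 × 4.32 = 53.3978 kN/m².
A = π(0.65)² = 1.32732 m².
F = p·A = 53.3978 × 1.32732 = 70.876 kN.

F ≈ 70.9 kN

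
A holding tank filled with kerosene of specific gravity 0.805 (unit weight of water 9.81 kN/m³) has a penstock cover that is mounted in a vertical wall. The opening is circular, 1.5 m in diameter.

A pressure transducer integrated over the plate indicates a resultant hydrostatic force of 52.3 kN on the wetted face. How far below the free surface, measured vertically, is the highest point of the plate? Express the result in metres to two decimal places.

γ = 0.805 × 9.81 = 7.89705 kN/m³.
A = π(0.75)² = 1.76715 m².
From F = γ·h_c·A, the centroid depth is h_c = 52.3/(7.89705 × 1.76715) = 3.74769 m.
The centroid is at the centre, 0.75 m below the top of the plate, so the highest point sits at h_top = 3.74769 − 0.75 = 2.99769 m below the surface.

d_top ≈ 3.00 m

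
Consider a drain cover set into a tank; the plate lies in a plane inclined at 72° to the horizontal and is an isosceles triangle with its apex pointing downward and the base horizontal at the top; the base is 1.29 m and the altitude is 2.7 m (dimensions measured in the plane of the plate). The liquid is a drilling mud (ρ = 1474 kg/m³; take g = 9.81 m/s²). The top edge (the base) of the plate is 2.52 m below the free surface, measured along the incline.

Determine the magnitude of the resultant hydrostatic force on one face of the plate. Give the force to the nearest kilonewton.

γ = ρg = 1474 × 9.81 / 1000 = 14.45994 kN/m³.
Let θ = 72° be the plate's angle to the horizontal; measure y along the incline from where the plane meets the free surface. Vertical depth h = y·sinθ with sinθ = 0.951057.
With the apex down, the centroid sits h/3 = 2.7/3 = 0.9 m below the base (the top edge), so y_c = 2.52 + 0.9 = 3.42 m and h_c = 3.42 × 0.951057 = 3.25261 m.
A = ½ × 1.29 × 2.7 = 1.7415 m².
Resultant F = γ·h_c·A = 14.45994 × 3.25261 × 1.7415 = 81.9072 kN.

F ≈ 82 kN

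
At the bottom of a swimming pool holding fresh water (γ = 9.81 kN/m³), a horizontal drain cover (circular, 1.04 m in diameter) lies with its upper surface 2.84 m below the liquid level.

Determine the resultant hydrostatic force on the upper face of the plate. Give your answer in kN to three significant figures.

F ≈ 23.7 kN

γ = 9.81 kN/m³.
The plate is horizontal, so pressure is uniform at p = γ·h = 9.81 × 2.84 = 27.8604 kN/m².
A = π(0.52)² = 0.849487 m².
F = p·A = 27.8604 × 0.849487 = 23.667 kN.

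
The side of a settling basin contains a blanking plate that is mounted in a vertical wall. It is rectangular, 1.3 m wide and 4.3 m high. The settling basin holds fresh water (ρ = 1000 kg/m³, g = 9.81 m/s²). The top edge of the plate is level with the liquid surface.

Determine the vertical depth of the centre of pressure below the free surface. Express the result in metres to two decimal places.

h_p = 2.87 m

γ = ρg = 1000 × 9.81 = 9810 N/m³ = 9.81 kN/m³.
The centroid lies 4.3/2 = 2.15 m below the top edge, so the centroid depth is h_c = 2.15 m.
A = 1.3 × 4.3 = 5.59 m².
Resultant F = γ·h_c·A = 9.81 × 2.15 × 5.59 = 117.901 kN.
I_c = b·h³/12 = 1.3 × 4.3³/12 = 8.61326 m⁴.
Centre of pressure: y_p = y_c + I_c/(y_c·A) = 2.15 + 8.61326/(2.15 × 5.59) = 2.15 + 0.716667 = 2.86667 m along the plane.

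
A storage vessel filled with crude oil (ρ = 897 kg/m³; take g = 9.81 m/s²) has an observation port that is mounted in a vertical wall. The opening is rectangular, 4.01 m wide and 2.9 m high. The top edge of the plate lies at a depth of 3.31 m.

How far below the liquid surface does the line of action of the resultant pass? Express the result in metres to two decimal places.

h_p = 4.91 m

γ = ρg = 897 × 9.81 / 1000 = 8.79957 kN/m³.
The centroid lies 2.9/2 = 1.45 m below the top edge, so the centroid depth is h_c = 3.31 + 1.45 = 4.76 m.
A = 4.01 × 2.9 = 11.629 m².
Resultant F = γ·h_c·A = 8.79957 × 4.76 × 11.629 = 487.092 kN.
I_c = b·h³/12 = 4.01 × 2.9³/12 = 8.14999 m⁴.
Centre of pressure: y_p = y_c + I_c/(y_c·A) = 4.76 + 8.14999/(4.76 × 11.629) = 4.76 + 0.147234 = 4.90723 m along the plane.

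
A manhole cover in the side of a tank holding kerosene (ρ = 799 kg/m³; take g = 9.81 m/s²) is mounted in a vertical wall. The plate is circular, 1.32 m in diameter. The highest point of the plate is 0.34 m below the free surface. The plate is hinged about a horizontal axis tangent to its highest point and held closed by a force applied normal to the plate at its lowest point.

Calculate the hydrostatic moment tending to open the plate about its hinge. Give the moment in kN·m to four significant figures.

M ≈ 8.248 kN·m

γ = ρg = 799 × 9.81 / 1000 = 7.83819 kN/m³.
The centroid is at the centre, 0.66 m below the top of the plate, so the centroid depth is h_c = 0.34 + 0.66 = 1 m.
A = π(0.66)² = 1.36848 m².
Resultant F = γ·h_c·A = 7.83819 × 1 × 1.36848 = 10.7264 kN.
I_c = πr⁴/4 = π × 0.66⁴/4 = 0.149027 m⁴.
Centre of pressure: y_p = y_c + I_c/(y_c·A) = 1 + 0.149027/(1 × 1.36848) = 1 + 0.1089 = 1.1089 m along the plane.
The resultant acts 0.66 + 0.1089 = 0.7689 m (along the plate) below the hinge at the top edge, so the moment about the hinge is M = F × 0.7689 = 10.7264 × 0.7689 = 8.24753 kN·m.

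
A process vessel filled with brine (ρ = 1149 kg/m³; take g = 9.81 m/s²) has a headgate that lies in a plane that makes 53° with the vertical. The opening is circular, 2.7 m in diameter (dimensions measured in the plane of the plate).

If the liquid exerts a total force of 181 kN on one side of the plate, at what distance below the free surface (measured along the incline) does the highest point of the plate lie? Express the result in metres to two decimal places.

y_top ≈ 3.31 m

γ = ρg = 1149 × 9.81 / 1000 = 11.27169 kN/m³.
A = π(1.35)² = 5.72555 m².
From F = γ·h_c·A, the centroid depth is h_c = 181/(11.27169 × 5.72555) = 2.80461 m.
The plate makes 53° with the vertical, i.e. θ = 90° − 53° = 37° to the horizontal. Measuring y along the incline from the free-surface line, vertical depth h = y·sinθ with sinθ = 0.601815.
Along the incline, y_c = h_c/sinθ = 2.80461/0.601815 = 4.66025 m.
The centroid is at the centre, 1.35 m below the top of the plate, so the highest point sits at y_top = 4.66025 − 1.35 = 3.31025 m along the incline.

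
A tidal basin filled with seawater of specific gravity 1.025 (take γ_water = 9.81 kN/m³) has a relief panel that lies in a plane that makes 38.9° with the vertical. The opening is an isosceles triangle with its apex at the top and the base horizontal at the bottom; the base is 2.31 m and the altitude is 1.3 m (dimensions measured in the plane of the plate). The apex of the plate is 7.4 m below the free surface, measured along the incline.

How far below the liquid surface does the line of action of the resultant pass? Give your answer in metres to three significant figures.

h_p = 6.44 m

γ = 1.025 × 9.81 = 10.05525 kN/m³.
The plate makes 38.9° with the vertical, i.e. θ = 90° − 38.9° = 51.1° to the horizontal. Measuring y along the incline from the free-surface line, vertical depth h = y·sinθ with sinθ = 0.778243.
With the apex up, the centroid sits 2h/3 = 2 × 1.3/3 = 0.866667 m below the apex, so y_c = 7.4 + 0.866667 = 8.26667 m and h_c = 8.26667 × 0.778243 = 6.43348 m.
A = ½ × 2.31 × 1.3 = 1.5015 m².
Resultant F = γ·h_c·A = 10.05525 × 6.43348 × 1.5015 = 97.1324 kN.
I_c = b·h³/36 = 2.31 × 1.3³/36 = 0.140974 m⁴.
Centre of pressure: y_p = y_c + I_c/(y_c·A) = 8.26667 + 0.140974/(8.26667 × 1.5015) = 8.26667 + 0.0113575 = 8.27803 m along the plane.
Vertically, h_p = y_p·sinθ = 8.27803 × 0.778243 = 6.44232 m.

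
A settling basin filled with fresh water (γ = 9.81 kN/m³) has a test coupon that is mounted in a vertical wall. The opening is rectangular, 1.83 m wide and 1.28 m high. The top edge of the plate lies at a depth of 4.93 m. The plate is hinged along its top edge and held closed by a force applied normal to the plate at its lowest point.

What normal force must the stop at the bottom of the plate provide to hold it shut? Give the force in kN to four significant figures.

P ≈ 66.45 kN

γ = 9.81 kN/m³.
The centroid lies 1.28/2 = 0.64 m below the top edge, so the centroid depth is h_c = 4.93 + 0.64 = 5.57 m.
A = 1.83 × 1.28 = 2.3424 m².
Resultant F = γ·h_c·A = 9.81 × 5.57 × 2.3424 = 127.993 kN.
I_c = b·h³/12 = 1.83 × 1.28³/12 = 0.319816 m⁴.
Centre of pressure: y_p = y_c + I_c/(y_c·A) = 5.57 + 0.319816/(5.57 × 2.3424) = 5.57 + 0.0245123 = 5.59451 m along the plane.
The resultant acts 0.64 + 0.0245123 = 0.664512 m (along the plate) below the hinge at the top edge, so the moment about the hinge is M = F × 0.664512 = 127.993 × 0.664512 = 85.0529 kN·m.
A normal force at the bottom, 1.28 m from the hinge, must supply this moment: P = 85.0529/1.28 = 66.4476 kN.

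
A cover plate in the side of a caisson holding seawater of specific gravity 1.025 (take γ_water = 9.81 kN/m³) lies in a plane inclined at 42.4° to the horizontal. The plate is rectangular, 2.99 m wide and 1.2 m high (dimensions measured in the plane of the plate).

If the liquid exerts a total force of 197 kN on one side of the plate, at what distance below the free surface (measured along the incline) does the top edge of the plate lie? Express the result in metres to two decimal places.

γ = 1.025 × 9.81 = 10.05525 kN/m³.
A = 2.99 × 1.2 = 3.588 m².
From F = γ·h_c·A, the centroid depth is h_c = 197/(10.05525 × 3.588) = 5.46036 m.
Let θ = 42.4° be the plate's angle to the horizontal; measure y along the incline from where the plane meets the free surface. Vertical depth h = y·sinθ with sinθ = 0.674302.
Along the incline, y_c = h_c/sinθ = 5.46036/0.674302 = 8.0978 m.
The centroid lies 1.2/2 = 0.6 m below the top edge, so the top edge sits at y_top = 8.0978 − 0.6 = 7.4978 m along the incline.

y_top ≈ 7.50 m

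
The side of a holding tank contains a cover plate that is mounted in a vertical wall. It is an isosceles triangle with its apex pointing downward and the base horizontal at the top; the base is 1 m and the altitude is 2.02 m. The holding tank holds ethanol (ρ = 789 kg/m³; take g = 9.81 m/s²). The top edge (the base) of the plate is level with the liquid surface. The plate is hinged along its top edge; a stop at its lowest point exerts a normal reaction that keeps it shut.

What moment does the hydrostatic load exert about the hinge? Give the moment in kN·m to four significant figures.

γ = ρg = 789 × 9.81 / 1000 = 7.74009 kN/m³.
With the apex down, the centroid sits h/3 = 2.02/3 = 0.673333 m below the base (the top edge), so the centroid depth is h_c = 0.673333 m.
A = ½ × 1 × 2.02 = 1.01 m².
Resultant F = γ·h_c·A = 7.74009 × 0.673333 × 1.01 = 5.26377 kN.
I_c = b·h³/36 = 1 × 2.02³/36 = 0.228956 m⁴.
Centre of pressure: y_p = y_c + I_c/(y_c·A) = 0.673333 + 0.228956/(0.673333 × 1.01) = 0.673333 + 0.336667 = 1.01 m along the plane.
The resultant acts 0.673333 + 0.336667 = 1.01 m (along the plate) below the hinge at the top edge, so the moment about the hinge is M = F × 1.01 = 5.26377 × 1.01 = 5.31641 kN·m.

M ≈ 5.316 kN·m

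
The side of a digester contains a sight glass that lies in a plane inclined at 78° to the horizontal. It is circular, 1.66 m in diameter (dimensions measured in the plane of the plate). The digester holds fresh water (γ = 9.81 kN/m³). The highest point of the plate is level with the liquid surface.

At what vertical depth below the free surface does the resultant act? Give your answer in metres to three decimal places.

h_p = 1.015 m

γ = 9.81 kN/m³.
Let θ = 78° be the plate's angle to the horizontal; measure y along the incline from where the plane meets the free surface. Vertical depth h = y·sinθ with sinθ = 0.978148.
The centroid is at the centre, 0.83 m below the top of the plate, so y_c = 0.83 m and h_c = 0.83 × 0.978148 = 0.811863 m.
A = π(0.83)² = 2.16424 m².
Resultant F = γ·h_c·A = 9.81 × 0.811863 × 2.16424 = 17.2368 kN.
I_c = πr⁴/4 = π × 0.83⁴/4 = 0.372737 m⁴.
Centre of pressure: y_p = y_c + I_c/(y_c·A) = 0.83 + 0.372737/(0.83 × 2.16424) = 0.83 + 0.2075 = 1.0375 m along the plane.
Vertically, h_p = y_p·sinθ = 1.0375 × 0.978148 = 1.01483 m.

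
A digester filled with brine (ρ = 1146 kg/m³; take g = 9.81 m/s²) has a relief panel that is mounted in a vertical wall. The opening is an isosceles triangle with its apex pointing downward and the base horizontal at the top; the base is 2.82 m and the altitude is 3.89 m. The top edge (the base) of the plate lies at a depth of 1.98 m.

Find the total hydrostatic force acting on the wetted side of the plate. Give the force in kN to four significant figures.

F ≈ 202.0 kN

γ = ρg = 1146 × 9.81 / 1000 = 11.24226 kN/m³.
With the apex down, the centroid sits h/3 = 3.89/3 = 1.29667 m below the base (the top edge), so the centroid depth is h_c = 1.98 + 1.29667 = 3.27667 m.
A = ½ × 2.82 × 3.89 = 5.4849 m².
Resultant F = γ·h_c·A = 11.24226 × 3.27667 × 5.4849 = 202.048 kN.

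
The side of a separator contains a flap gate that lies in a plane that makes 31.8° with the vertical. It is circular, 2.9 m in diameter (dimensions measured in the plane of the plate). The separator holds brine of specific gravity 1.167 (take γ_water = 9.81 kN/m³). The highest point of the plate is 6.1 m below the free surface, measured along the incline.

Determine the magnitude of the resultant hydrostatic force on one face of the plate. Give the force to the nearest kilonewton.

γ = 1.167 × 9.81 = 11.44827 kN/m³.
The plate makes 31.8° with the vertical, i.e. θ = 90° − 31.8° = 58.2° to the horizontal. Measuring y along the incline from the free-surface line, vertical depth h = y·sinθ with sinθ = 0.849893.
The centroid is at the centre, 1.45 m below the top of the plate, so y_c = 6.1 + 1.45 = 7.55 m and h_c = 7.55 × 0.849893 = 6.41669 m.
A = π(1.45)² = 6.6052 m².
Resultant F = γ·h_c·A = 11.44827 × 6.41669 × 6.6052 = 485.218 kN.

F ≈ 485 kN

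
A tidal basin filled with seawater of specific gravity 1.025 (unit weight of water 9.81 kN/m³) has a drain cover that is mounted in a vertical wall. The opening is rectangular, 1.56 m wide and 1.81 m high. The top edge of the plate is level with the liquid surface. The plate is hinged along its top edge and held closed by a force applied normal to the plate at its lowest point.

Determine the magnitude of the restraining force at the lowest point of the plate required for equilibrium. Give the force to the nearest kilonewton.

γ = 1.025 × 9.81 = 10.05525 kN/m³.
The centroid lies 1.81/2 = 0.905 m below the top edge, so the centroid depth is h_c = 0.905 m.
A = 1.56 × 1.81 = 2.8236 m².
Resultant F = γ·h_c·A = 10.05525 × 0.905 × 2.8236 = 25.6948 kN.
I_c = b·h³/12 = 1.56 × 1.81³/12 = 0.770866 m⁴.
Centre of pressure: y_p = y_c + I_c/(y_c·A) = 0.905 + 0.770866/(0.905 × 2.8236) = 0.905 + 0.301667 = 1.20667 m along the plane.
The resultant acts 0.905 + 0.301667 = 1.20667 m (along the plate) below the hinge at the top edge, so the moment about the hinge is M = F × 1.20667 = 25.6948 × 1.20667 = 31.0051 kN·m.
A normal force at the bottom, 1.81 m from the hinge, must supply this moment: P = 31.0051/1.81 = 17.1299 kN.

P ≈ 17 kN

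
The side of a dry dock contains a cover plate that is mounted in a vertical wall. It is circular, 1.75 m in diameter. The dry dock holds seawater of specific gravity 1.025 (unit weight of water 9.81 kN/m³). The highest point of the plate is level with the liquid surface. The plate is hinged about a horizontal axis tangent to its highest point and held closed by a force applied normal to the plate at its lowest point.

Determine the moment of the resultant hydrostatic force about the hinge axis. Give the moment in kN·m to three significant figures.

γ = 1.025 × 9.81 = 10.05525 kN/m³.
The centroid is at the centre, 0.875 m below the top of the plate, so the centroid depth is h_c = 0.875 m.
A = π(0.875)² = 2.40528 m².
Resultant F = γ·h_c·A = 10.05525 × 0.875 × 2.40528 = 21.1625 kN.
I_c = πr⁴/4 = π × 0.875⁴/4 = 0.460386 m⁴.
Centre of pressure: y_p = y_c + I_c/(y_c·A) = 0.875 + 0.460386/(0.875 × 2.40528) = 0.875 + 0.21875 = 1.09375 m along the plane.
The resultant acts 0.875 + 0.21875 = 1.09375 m (along the plate) below the hinge at the top edge, so the moment about the hinge is M = F × 1.09375 = 21.1625 × 1.09375 = 23.1465 kN·m.

M ≈ 23.1 kN·m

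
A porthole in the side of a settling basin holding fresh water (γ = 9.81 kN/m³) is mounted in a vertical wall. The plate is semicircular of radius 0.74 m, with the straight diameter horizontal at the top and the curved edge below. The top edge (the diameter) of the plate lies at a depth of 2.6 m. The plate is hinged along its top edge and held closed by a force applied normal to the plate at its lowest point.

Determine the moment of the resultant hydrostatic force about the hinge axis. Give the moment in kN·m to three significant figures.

γ = 9.81 kN/m³.
The centroid of a semicircle lies 4r/(3π) = 0.314066 m from the diameter, here below the top edge, so the centroid depth is h_c = 2.6 + 0.314066 = 2.91407 m.
A = πr²/2 = π × 0.74²/2 = 0.860168 m².
Resultant F = γ·h_c·A = 9.81 × 2.91407 × 0.860168 = 24.5896 kN.
I_c = (π/8 − 8/(9π))·r⁴ = 0.109757 × 0.74⁴ = 0.0329124 m⁴.
Centre of pressure: y_p = y_c + I_c/(y_c·A) = 2.91407 + 0.0329124/(2.91407 × 0.860168) = 2.91407 + 0.0131303 = 2.9272 m along the plane.
The resultant acts 0.314066 + 0.0131303 = 0.327196 m (along the plate) below the hinge at the top edge, so the moment about the hinge is M = F × 0.327196 = 24.5896 × 0.327196 = 8.04562 kN·m.

M ≈ 8.05 kN·m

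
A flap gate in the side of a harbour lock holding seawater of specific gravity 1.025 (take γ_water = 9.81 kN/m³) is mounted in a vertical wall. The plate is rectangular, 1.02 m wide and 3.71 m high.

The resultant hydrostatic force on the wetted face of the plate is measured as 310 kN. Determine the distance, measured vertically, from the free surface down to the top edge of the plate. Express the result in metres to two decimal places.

d_top ≈ 6.29 m

γ = 1.025 × 9.81 = 10.05525 kN/m³.
A = 1.02 × 3.71 = 3.7842 m².
From F = γ·h_c·A, the centroid depth is h_c = 310/(10.05525 × 3.7842) = 8.14694 m.
The centroid lies 3.71/2 = 1.855 m below the top edge, so the top edge sits at h_top = 8.14694 − 1.855 = 6.29194 m below the surface.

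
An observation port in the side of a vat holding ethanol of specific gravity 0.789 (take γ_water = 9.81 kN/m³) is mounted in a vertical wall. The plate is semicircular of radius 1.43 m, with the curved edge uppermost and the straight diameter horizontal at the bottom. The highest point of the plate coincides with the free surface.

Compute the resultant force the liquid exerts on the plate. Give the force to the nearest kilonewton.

γ = 0.789 × 9.81 = 7.74009 kN/m³.
The centroid lies 4r/(3π) = 0.606911 m above the diameter, so r − 4r/(3π) = 1.43 − 0.606911 = 0.823089 m below the topmost point, so the centroid depth is h_c = 0.823089 m.
A = πr²/2 = π × 1.43²/2 = 3.21212 m².
Resultant F = γ·h_c·A = 7.74009 × 0.823089 × 3.21212 = 20.4637 kN.

F ≈ 20 kN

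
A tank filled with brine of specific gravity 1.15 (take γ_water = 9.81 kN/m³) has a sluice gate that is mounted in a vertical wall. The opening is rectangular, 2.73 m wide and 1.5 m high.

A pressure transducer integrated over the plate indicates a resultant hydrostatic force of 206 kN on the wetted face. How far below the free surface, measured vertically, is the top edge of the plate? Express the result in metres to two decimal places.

d_top ≈ 3.71 m

γ = 1.15 × 9.81 = 11.2815 kN/m³.
A = 2.73 × 1.5 = 4.095 m².
From F = γ·h_c·A, the centroid depth is h_c = 206/(11.2815 × 4.095) = 4.45909 m.
The centroid lies 1.5/2 = 0.75 m below the top edge, so the top edge sits at h_top = 4.45909 − 0.75 = 3.70909 m below the surface.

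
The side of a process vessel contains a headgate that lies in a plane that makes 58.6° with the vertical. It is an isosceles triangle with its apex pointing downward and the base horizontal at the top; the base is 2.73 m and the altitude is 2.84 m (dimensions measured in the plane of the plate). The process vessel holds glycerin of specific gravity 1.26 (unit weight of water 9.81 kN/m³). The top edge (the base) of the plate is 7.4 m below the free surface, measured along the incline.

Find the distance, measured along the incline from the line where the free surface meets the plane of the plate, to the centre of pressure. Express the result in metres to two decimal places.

y_p = 8.40 m

γ = 1.26 × 9.81 = 12.3606 kN/m³.
The plate makes 58.6° with the vertical, i.e. θ = 90° − 58.6° = 31.4° to the horizontal. Measuring y along the incline from the free-surface line, vertical depth h = y·sinθ with sinθ = 0.521010.
With the apex down, the centroid sits h/3 = 2.84/3 = 0.946667 m below the base (the top edge), so y_c = 7.4 + 0.946667 = 8.34667 m and h_c = 8.34667 × 0.521010 = 4.3487 m.
A = ½ × 2.73 × 2.84 = 3.8766 m².
Resultant F = γ·h_c·A = 12.3606 × 4.3487 × 3.8766 = 208.377 kN.
I_c = b·h³/36 = 2.73 × 2.84³/36 = 1.73706 m⁴.
Centre of pressure: y_p = y_c + I_c/(y_c·A) = 8.34667 + 1.73706/(8.34667 × 3.8766) = 8.34667 + 0.0536847 = 8.40035 m along the plane.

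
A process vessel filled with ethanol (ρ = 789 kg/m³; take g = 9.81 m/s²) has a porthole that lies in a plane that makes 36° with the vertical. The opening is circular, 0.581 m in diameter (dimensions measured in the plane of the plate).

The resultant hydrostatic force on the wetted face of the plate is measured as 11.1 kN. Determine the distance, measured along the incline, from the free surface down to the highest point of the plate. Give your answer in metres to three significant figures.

y_top ≈ 6.40 m

γ = ρg = 789 × 9.81 / 1000 = 7.74009 kN/m³.
A = π(0.2905)² = 0.26512 m².
From F = γ·h_c·A, the centroid depth is h_c = 11.1/(7.74009 × 0.26512) = 5.40922 m.
The plate makes 36° with the vertical, i.e. θ = 90° − 36° = 54° to the horizontal. Measuring y along the incline from the free-surface line, vertical depth h = y·sinθ with sinθ = 0.809017.
Along the incline, y_c = h_c/sinθ = 5.40922/0.809017 = 6.68616 m.
The centroid is at the centre, 0.2905 m below the top of the plate, so the highest point sits at y_top = 6.68616 − 0.2905 = 6.39566 m along the incline.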